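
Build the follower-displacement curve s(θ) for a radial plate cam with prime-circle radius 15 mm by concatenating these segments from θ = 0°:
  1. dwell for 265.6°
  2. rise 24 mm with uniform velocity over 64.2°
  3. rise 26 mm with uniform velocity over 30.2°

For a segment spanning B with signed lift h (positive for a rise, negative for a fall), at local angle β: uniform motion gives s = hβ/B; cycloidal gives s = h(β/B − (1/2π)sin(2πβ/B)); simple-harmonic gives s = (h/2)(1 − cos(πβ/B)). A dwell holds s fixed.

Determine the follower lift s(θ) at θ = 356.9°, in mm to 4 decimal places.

seg 1 [0°–265.6°] dwell: s stays 0.0000
seg 2 [265.6°–329.8°] uniform, h=24: full span → s += 24 → s = 24.0000
seg 3 [329.8°–360°] uniform, h=26: θ=356.9° here. β=27.1, B=30.2. 26·27.1/30.2 = 23.3311 → s = 47.3311

47.3311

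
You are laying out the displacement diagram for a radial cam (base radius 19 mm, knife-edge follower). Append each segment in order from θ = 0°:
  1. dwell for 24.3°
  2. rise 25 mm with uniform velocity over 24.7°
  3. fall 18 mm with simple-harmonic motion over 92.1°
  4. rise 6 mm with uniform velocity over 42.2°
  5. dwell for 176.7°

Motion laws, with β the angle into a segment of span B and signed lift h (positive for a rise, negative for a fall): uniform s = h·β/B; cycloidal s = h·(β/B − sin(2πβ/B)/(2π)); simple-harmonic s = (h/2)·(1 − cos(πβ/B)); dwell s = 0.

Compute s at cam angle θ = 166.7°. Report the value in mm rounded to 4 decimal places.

seg 1 [0°–24.3°] dwell: s stays 0.0000
seg 2 [24.3°–49°] uniform, h=25: full span → s += 25 → s = 25.0000
seg 3 [49°–141.1°] simple-harmonic, h=-18: full span → s += -18 → s = 7.0000
seg 4 [141.1°–183.3°] uniform, h=6: θ=166.7° here. β=25.6, B=42.2. 6·25.6/42.2 = 3.6398 → s = 10.6398

10.6398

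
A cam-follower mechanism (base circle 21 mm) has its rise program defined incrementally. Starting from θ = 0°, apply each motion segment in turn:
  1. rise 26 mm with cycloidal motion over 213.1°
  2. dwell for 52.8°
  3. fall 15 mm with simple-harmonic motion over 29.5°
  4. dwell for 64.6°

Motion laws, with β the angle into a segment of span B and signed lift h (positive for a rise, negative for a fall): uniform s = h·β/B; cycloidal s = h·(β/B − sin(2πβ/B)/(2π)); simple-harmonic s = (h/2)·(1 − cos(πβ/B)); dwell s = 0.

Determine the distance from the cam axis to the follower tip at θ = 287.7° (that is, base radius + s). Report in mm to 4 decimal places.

seg 1 [0°–213.1°] cycloidal, h=26: full span → s += 26 → s = 26.0000
seg 2 [213.1°–265.9°] dwell: s stays 26.0000
seg 3 [265.9°–295.4°] simple-harmonic, h=-15: θ=287.7° here. β=21.8, B=29.5. -15/2·(1 − cos(π·0.7390)) = -12.6166 → s = 13.3834
radial distance = base radius + s = 21 + 13.3834 = 34.3834

34.3834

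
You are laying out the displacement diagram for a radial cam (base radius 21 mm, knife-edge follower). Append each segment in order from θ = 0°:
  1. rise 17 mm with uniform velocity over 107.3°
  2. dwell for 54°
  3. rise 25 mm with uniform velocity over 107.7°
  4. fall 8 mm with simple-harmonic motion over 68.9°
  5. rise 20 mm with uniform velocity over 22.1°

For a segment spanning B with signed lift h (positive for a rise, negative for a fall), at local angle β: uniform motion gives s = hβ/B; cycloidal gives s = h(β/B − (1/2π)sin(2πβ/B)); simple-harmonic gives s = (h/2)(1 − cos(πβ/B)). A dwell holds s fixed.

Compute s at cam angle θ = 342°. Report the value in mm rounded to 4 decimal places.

seg 1 [0°–107.3°] uniform, h=17: full span → s += 17 → s = 17.0000
seg 2 [107.3°–161.3°] dwell: s stays 17.0000
seg 3 [161.3°–269°] uniform, h=25: full span → s += 25 → s = 42.0000
seg 4 [269°–337.9°] simple-harmonic, h=-8: full span → s += -8 → s = 34.0000
seg 5 [337.9°–360°] uniform, h=20: θ=342° here. β=4.1, B=22.1. 20·4.1/22.1 = 3.7104 → s = 37.7104

37.7104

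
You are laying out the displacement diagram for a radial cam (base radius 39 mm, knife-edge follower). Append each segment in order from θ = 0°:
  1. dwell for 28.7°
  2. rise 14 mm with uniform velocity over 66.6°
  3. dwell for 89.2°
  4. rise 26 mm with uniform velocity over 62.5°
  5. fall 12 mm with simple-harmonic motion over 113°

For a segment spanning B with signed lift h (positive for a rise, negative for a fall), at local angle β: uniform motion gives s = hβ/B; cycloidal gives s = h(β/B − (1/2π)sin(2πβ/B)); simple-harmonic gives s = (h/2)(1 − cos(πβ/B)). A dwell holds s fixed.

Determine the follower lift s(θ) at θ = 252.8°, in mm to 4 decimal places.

seg 1 [0°–28.7°] dwell: s stays 0.0000
seg 2 [28.7°–95.3°] uniform, h=14: full span → s += 14 → s = 14.0000
seg 3 [95.3°–184.5°] dwell: s stays 14.0000
seg 4 [184.5°–247°] uniform, h=26: full span → s += 26 → s = 40.0000
seg 5 [247°–360°] simple-harmonic, h=-12: θ=252.8° here. β=5.8, B=113. -12/2·(1 − cos(π·0.0513)) = -0.0778 → s = 39.9222

39.9222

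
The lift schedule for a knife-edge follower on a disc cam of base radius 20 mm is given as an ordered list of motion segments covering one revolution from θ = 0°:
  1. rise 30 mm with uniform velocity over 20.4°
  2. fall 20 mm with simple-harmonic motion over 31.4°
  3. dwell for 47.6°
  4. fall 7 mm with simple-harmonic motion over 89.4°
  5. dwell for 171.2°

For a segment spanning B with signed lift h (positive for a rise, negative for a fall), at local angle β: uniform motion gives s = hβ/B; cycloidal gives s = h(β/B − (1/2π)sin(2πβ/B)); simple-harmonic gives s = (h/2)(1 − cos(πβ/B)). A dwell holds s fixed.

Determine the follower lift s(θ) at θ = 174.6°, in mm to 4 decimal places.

seg 1 [0°–20.4°] uniform, h=30: full span → s += 30 → s = 30.0000
seg 2 [20.4°–51.8°] simple-harmonic, h=-20: full span → s += -20 → s = 10.0000
seg 3 [51.8°–99.4°] dwell: s stays 10.0000
seg 4 [99.4°–188.8°] simple-harmonic, h=-7: θ=174.6° here. β=75.2, B=89.4. -7/2·(1 − cos(π·0.8412)) = -6.5732 → s = 3.4268

3.4268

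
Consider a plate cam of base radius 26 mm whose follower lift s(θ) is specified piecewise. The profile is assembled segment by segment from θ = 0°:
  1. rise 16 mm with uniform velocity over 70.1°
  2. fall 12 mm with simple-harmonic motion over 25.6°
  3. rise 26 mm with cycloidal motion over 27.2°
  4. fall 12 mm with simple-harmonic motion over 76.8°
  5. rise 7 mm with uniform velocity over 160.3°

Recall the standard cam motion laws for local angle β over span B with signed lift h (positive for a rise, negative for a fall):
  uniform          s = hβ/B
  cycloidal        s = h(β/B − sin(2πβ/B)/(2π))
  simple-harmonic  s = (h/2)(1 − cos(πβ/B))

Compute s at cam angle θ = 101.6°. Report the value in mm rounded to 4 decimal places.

seg 1 [0°–70.1°] uniform, h=16: full span → s += 16 → s = 16.0000
seg 2 [70.1°–95.7°] simple-harmonic, h=-12: full span → s += -12 → s = 4.0000
seg 3 [95.7°–122.9°] cycloidal, h=26: θ=101.6° here. β=5.9, B=27.2. 26·(0.2169 − sin(2π·0.2169)/(2π)) = 1.5908 → s = 5.5908

5.5908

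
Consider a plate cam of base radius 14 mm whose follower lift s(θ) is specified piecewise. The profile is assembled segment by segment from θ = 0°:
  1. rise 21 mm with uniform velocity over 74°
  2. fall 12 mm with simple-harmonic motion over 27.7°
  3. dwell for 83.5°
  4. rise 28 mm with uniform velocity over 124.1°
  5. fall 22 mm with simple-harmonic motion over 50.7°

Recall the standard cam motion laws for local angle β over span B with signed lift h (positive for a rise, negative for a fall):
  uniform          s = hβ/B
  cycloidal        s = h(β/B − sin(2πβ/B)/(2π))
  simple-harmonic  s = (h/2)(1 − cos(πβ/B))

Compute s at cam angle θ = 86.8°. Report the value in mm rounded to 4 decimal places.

seg 1 [0°–74°] uniform, h=21: full span → s += 21 → s = 21.0000
seg 2 [74°–101.7°] simple-harmonic, h=-12: θ=86.8° here. β=12.8, B=27.7. -12/2·(1 − cos(π·0.4621)) = -5.2872 → s = 15.7128

15.7128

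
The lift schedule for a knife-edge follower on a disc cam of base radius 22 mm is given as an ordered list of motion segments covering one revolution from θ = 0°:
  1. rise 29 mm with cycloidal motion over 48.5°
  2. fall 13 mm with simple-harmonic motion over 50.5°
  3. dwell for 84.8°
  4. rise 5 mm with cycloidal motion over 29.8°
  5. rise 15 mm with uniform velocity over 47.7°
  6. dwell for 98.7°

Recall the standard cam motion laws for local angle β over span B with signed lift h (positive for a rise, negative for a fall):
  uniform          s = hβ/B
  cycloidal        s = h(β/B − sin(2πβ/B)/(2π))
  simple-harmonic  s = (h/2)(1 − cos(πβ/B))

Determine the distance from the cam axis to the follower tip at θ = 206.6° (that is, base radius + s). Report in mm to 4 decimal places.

seg 1 [0°–48.5°] cycloidal, h=29: full span → s += 29 → s = 29.0000
seg 2 [48.5°–99°] simple-harmonic, h=-13: full span → s += -13 → s = 16.0000
seg 3 [99°–183.8°] dwell: s stays 16.0000
seg 4 [183.8°–213.6°] cycloidal, h=5: θ=206.6° here. β=22.8, B=29.8. 5·(0.7651 − sin(2π·0.7651)/(2π)) = 4.6177 → s = 20.6177
radial distance = base radius + s = 22 + 20.6177 = 42.6177

42.6177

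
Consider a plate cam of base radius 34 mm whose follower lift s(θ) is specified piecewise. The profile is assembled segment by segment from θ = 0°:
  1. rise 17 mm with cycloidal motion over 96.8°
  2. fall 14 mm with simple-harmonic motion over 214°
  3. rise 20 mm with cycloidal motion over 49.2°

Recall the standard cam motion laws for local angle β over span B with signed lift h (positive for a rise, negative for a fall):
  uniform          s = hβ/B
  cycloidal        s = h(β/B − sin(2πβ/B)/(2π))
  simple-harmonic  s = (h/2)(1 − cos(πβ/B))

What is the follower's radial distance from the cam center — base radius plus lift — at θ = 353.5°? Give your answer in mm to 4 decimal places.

seg 1 [0°–96.8°] cycloidal, h=17: full span → s += 17 → s = 17.0000
seg 2 [96.8°–310.8°] simple-harmonic, h=-14: full span → s += -14 → s = 3.0000
seg 3 [310.8°–360°] cycloidal, h=20: θ=353.5° here. β=42.7, B=49.2. 20·(0.8679 − sin(2π·0.8679)/(2π)) = 19.7068 → s = 22.7068
radial distance = base radius + s = 34 + 22.7068 = 56.7068

56.7068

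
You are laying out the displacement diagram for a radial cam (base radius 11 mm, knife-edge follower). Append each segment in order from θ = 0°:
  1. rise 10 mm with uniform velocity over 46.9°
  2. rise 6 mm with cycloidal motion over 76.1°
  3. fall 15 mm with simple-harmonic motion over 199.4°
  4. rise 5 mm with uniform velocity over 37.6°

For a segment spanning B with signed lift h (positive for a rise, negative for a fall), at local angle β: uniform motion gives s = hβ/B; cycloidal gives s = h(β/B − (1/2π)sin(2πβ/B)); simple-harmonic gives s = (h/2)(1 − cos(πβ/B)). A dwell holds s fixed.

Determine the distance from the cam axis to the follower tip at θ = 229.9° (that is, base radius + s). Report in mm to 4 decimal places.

seg 1 [0°–46.9°] uniform, h=10: full span → s += 10 → s = 10.0000
seg 2 [46.9°–123°] cycloidal, h=6: full span → s += 6 → s = 16.0000
seg 3 [123°–322.4°] simple-harmonic, h=-15: θ=229.9° here. β=106.9, B=199.4. -15/2·(1 − cos(π·0.5361)) = -8.3490 → s = 7.6510
radial distance = base radius + s = 11 + 7.6510 = 18.6510

18.6510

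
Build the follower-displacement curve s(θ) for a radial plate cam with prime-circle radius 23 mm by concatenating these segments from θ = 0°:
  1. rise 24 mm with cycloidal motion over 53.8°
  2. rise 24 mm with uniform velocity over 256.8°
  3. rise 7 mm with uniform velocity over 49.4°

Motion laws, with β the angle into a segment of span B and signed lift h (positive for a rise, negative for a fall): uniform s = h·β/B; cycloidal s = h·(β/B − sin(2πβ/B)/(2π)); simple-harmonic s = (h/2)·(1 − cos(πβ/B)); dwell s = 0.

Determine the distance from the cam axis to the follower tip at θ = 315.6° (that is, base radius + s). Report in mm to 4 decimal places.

seg 1 [0°–53.8°] cycloidal, h=24: full span → s += 24 → s = 24.0000
seg 2 [53.8°–310.6°] uniform, h=24: full span → s += 24 → s = 48.0000
seg 3 [310.6°–360°] uniform, h=7: θ=315.6° here. β=5, B=49.4. 7·5/49.4 = 0.7085 → s = 48.7085
radial distance = base radius + s = 23 + 48.7085 = 71.7085

71.7085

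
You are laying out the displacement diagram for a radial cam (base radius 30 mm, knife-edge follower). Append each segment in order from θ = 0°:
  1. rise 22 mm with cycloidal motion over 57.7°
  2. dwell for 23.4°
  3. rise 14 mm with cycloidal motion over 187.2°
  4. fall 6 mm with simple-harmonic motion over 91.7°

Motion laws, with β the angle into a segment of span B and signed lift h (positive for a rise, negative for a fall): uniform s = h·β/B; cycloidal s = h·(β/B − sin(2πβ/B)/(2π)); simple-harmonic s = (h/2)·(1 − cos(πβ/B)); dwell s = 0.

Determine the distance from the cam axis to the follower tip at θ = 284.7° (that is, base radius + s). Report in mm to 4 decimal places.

seg 1 [0°–57.7°] cycloidal, h=22: full span → s += 22 → s = 22.0000
seg 2 [57.7°–81.1°] dwell: s stays 22.0000
seg 3 [81.1°–268.3°] cycloidal, h=14: full span → s += 14 → s = 36.0000
seg 4 [268.3°–360°] simple-harmonic, h=-6: θ=284.7° here. β=16.4, B=91.7. -6/2·(1 − cos(π·0.1788)) = -0.4612 → s = 35.5388
radial distance = base radius + s = 30 + 35.5388 = 65.5388

65.5388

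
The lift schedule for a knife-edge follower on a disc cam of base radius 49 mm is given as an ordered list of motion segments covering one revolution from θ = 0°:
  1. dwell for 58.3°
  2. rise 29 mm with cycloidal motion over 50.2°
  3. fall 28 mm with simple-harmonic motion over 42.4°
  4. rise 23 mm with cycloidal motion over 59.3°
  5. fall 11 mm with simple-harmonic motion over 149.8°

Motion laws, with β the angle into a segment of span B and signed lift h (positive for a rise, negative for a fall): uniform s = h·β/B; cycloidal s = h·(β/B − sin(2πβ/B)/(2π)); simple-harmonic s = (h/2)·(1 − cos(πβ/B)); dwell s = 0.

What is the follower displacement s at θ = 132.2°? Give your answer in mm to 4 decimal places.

seg 1 [0°–58.3°] dwell: s stays 0.0000
seg 2 [58.3°–108.5°] cycloidal, h=29: full span → s += 29 → s = 29.0000
seg 3 [108.5°–150.9°] simple-harmonic, h=-28: θ=132.2° here. β=23.7, B=42.4. -28/2·(1 − cos(π·0.5590)) = -16.5785 → s = 12.4215

12.4215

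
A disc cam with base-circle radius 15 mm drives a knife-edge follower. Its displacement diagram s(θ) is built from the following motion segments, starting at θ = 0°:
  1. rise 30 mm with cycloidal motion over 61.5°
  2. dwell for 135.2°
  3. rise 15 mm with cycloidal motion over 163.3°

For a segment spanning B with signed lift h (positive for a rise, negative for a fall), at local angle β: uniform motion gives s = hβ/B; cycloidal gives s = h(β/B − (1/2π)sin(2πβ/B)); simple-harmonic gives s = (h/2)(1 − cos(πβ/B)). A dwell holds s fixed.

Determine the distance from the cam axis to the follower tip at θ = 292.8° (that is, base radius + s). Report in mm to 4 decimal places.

seg 1 [0°–61.5°] cycloidal, h=30: full span → s += 30 → s = 30.0000
seg 2 [61.5°–196.7°] dwell: s stays 30.0000
seg 3 [196.7°–360°] cycloidal, h=15: θ=292.8° here. β=96.1, B=163.3. 15·(0.5885 − sin(2π·0.5885)/(2π)) = 10.0873 → s = 40.0873
radial distance = base radius + s = 15 + 40.0873 = 55.0873

55.0873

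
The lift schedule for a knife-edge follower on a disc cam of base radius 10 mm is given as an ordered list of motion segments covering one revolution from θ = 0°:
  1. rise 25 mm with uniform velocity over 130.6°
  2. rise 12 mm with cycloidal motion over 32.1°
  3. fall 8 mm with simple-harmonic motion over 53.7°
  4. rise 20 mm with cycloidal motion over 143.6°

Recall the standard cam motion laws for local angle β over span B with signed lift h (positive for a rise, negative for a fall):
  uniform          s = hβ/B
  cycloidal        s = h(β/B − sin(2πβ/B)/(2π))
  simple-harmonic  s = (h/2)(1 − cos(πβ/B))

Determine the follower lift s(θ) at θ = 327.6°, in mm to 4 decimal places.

seg 1 [0°–130.6°] uniform, h=25: full span → s += 25 → s = 25.0000
seg 2 [130.6°–162.7°] cycloidal, h=12: full span → s += 12 → s = 37.0000
seg 3 [162.7°–216.4°] simple-harmonic, h=-8: full span → s += -8 → s = 29.0000
seg 4 [216.4°–360°] cycloidal, h=20: θ=327.6° here. β=111.2, B=143.6. 20·(0.7744 − sin(2π·0.7744)/(2π)) = 18.6333 → s = 47.6333

47.6333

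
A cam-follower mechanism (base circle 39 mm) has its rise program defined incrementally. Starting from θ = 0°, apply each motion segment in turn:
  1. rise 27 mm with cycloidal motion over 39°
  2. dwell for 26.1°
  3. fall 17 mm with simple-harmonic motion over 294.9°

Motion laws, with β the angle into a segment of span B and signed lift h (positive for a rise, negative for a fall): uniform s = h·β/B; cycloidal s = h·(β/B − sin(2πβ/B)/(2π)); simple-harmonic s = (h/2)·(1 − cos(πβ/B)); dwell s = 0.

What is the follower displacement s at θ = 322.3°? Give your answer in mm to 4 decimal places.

seg 1 [0°–39°] cycloidal, h=27: full span → s += 27 → s = 27.0000
seg 2 [39°–65.1°] dwell: s stays 27.0000
seg 3 [65.1°–360°] simple-harmonic, h=-17: θ=322.3° here. β=257.2, B=294.9. -17/2·(1 − cos(π·0.8722)) = -16.3236 → s = 10.6764

10.6764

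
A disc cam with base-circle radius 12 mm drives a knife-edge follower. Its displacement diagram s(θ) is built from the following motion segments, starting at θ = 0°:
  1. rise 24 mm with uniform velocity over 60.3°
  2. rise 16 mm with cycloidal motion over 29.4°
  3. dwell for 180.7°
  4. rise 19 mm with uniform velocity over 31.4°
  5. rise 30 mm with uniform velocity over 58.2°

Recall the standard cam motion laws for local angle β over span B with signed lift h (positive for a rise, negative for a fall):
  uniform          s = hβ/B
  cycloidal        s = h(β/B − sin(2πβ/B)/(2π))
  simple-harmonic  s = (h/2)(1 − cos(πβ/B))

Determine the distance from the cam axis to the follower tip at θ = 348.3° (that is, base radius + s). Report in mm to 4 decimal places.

seg 1 [0°–60.3°] uniform, h=24: full span → s += 24 → s = 24.0000
seg 2 [60.3°–89.7°] cycloidal, h=16: full span → s += 16 → s = 40.0000
seg 3 [89.7°–270.4°] dwell: s stays 40.0000
seg 4 [270.4°–301.8°] uniform, h=19: full span → s += 19 → s = 59.0000
seg 5 [301.8°–360°] uniform, h=30: θ=348.3° here. β=46.5, B=58.2. 30·46.5/58.2 = 23.9691 → s = 82.9691
radial distance = base radius + s = 12 + 82.9691 = 94.9691

94.9691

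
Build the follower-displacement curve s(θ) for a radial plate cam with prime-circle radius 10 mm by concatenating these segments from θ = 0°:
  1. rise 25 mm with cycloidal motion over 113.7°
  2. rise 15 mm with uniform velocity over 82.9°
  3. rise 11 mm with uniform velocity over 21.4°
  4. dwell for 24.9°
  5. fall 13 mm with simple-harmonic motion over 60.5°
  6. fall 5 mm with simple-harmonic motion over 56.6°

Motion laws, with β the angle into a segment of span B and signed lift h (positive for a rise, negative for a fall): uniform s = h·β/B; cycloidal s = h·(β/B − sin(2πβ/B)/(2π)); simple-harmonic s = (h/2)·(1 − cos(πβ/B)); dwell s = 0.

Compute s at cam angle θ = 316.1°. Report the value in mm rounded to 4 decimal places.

seg 1 [0°–113.7°] cycloidal, h=25: full span → s += 25 → s = 25.0000
seg 2 [113.7°–196.6°] uniform, h=15: full span → s += 15 → s = 40.0000
seg 3 [196.6°–218°] uniform, h=11: full span → s += 11 → s = 51.0000
seg 4 [218°–242.9°] dwell: s stays 51.0000
seg 5 [242.9°–303.4°] simple-harmonic, h=-13: full span → s += -13 → s = 38.0000
seg 6 [303.4°–360°] simple-harmonic, h=-5: θ=316.1° here. β=12.7, B=56.6. -5/2·(1 − cos(π·0.2244)) = -0.5958 → s = 37.4042

37.4042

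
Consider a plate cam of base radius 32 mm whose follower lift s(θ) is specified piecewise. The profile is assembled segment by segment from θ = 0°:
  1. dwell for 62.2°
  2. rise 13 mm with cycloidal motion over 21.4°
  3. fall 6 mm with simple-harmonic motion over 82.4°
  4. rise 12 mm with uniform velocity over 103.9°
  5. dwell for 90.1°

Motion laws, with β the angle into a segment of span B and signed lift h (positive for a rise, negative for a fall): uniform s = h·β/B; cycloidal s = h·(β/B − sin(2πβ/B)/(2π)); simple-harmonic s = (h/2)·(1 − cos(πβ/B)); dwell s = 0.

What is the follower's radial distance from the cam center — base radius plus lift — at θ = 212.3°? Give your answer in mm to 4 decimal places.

seg 1 [0°–62.2°] dwell: s stays 0.0000
seg 2 [62.2°–83.6°] cycloidal, h=13: full span → s += 13 → s = 13.0000
seg 3 [83.6°–166°] simple-harmonic, h=-6: full span → s += -6 → s = 7.0000
seg 4 [166°–269.9°] uniform, h=12: θ=212.3° here. β=46.3, B=103.9. 12·46.3/103.9 = 5.3474 → s = 12.3474
radial distance = base radius + s = 32 + 12.3474 = 44.3474

44.3474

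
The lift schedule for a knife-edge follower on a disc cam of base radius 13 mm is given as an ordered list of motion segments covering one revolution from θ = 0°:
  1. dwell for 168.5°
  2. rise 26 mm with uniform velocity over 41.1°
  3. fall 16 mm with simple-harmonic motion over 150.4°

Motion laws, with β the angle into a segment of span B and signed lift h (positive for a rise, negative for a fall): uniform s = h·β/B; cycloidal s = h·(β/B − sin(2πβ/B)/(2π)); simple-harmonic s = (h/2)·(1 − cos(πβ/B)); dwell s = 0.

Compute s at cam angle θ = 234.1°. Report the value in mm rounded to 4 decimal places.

seg 1 [0°–168.5°] dwell: s stays 0.0000
seg 2 [168.5°–209.6°] uniform, h=26: full span → s += 26 → s = 26.0000
seg 3 [209.6°–360°] simple-harmonic, h=-16: θ=234.1° here. β=24.5, B=150.4. -16/2·(1 − cos(π·0.1629)) = -1.0249 → s = 24.9751

24.9751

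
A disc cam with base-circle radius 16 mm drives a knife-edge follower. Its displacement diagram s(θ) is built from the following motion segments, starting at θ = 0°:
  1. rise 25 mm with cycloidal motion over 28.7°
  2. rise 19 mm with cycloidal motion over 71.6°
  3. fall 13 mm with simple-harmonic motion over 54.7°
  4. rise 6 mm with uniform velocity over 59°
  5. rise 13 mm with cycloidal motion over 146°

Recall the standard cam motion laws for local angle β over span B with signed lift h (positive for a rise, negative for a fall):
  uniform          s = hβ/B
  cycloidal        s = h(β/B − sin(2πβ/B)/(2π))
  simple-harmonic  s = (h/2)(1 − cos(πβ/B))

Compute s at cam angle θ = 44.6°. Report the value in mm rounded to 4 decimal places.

seg 1 [0°–28.7°] cycloidal, h=25: full span → s += 25 → s = 25.0000
seg 2 [28.7°–100.3°] cycloidal, h=19: θ=44.6° here. β=15.9, B=71.6. 19·(0.2221 − sin(2π·0.2221)/(2π)) = 1.2418 → s = 26.2418

26.2418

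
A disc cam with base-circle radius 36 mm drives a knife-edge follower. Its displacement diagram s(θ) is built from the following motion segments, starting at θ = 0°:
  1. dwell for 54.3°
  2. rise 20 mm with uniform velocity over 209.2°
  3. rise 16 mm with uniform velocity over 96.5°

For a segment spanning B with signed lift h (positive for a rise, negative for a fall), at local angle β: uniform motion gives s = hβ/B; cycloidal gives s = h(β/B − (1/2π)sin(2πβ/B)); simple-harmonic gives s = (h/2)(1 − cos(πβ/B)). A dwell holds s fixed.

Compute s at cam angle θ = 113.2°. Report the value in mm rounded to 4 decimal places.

seg 1 [0°–54.3°] dwell: s stays 0.0000
seg 2 [54.3°–263.5°] uniform, h=20: θ=113.2° here. β=58.9, B=209.2. 20·58.9/209.2 = 5.6310 → s = 5.6310

5.6310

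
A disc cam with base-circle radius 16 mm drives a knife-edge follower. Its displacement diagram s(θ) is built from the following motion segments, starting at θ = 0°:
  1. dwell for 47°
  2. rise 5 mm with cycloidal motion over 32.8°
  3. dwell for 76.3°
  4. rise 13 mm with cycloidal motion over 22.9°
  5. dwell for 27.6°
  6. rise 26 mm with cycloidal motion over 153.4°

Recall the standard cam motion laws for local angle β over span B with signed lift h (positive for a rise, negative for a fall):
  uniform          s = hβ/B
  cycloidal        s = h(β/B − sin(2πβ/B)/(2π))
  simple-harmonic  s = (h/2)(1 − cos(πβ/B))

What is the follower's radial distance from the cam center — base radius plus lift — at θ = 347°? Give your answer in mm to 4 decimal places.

seg 1 [0°–47°] dwell: s stays 0.0000
seg 2 [47°–79.8°] cycloidal, h=5: full span → s += 5 → s = 5.0000
seg 3 [79.8°–156.1°] dwell: s stays 5.0000
seg 4 [156.1°–179°] cycloidal, h=13: full span → s += 13 → s = 18.0000
seg 5 [179°–206.6°] dwell: s stays 18.0000
seg 6 [206.6°–360°] cycloidal, h=26: θ=347° here. β=140.4, B=153.4. 26·(0.9153 − sin(2π·0.9153)/(2π)) = 25.8973 → s = 43.8973
radial distance = base radius + s = 16 + 43.8973 = 59.8973

59.8973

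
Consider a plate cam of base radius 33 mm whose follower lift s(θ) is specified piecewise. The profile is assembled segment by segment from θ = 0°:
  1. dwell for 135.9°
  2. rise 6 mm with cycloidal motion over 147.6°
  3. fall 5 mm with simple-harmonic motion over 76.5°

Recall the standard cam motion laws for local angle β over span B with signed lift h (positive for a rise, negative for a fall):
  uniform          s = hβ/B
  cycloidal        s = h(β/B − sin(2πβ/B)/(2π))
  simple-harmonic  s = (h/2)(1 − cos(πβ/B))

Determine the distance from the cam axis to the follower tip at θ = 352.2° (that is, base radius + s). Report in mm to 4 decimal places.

seg 1 [0°–135.9°] dwell: s stays 0.0000
seg 2 [135.9°–283.5°] cycloidal, h=6: full span → s += 6 → s = 6.0000
seg 3 [283.5°–360°] simple-harmonic, h=-5: θ=352.2° here. β=68.7, B=76.5. -5/2·(1 − cos(π·0.8980)) = -4.8728 → s = 1.1272
radial distance = base radius + s = 33 + 1.1272 = 34.1272

34.1272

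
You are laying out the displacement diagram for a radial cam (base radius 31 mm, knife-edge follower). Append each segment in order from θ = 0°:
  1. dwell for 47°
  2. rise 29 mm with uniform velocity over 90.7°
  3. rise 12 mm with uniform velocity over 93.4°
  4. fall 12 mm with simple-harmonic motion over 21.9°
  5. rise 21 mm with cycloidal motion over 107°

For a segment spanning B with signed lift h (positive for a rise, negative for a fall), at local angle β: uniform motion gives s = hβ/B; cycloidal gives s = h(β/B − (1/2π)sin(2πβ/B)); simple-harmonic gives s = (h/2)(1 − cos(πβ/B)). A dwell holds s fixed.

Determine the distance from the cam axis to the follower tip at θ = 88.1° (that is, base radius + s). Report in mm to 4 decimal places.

seg 1 [0°–47°] dwell: s stays 0.0000
seg 2 [47°–137.7°] uniform, h=29: θ=88.1° here. β=41.1, B=90.7. 29·41.1/90.7 = 13.1411 → s = 13.1411
radial distance = base radius + s = 31 + 13.1411 = 44.1411

44.1411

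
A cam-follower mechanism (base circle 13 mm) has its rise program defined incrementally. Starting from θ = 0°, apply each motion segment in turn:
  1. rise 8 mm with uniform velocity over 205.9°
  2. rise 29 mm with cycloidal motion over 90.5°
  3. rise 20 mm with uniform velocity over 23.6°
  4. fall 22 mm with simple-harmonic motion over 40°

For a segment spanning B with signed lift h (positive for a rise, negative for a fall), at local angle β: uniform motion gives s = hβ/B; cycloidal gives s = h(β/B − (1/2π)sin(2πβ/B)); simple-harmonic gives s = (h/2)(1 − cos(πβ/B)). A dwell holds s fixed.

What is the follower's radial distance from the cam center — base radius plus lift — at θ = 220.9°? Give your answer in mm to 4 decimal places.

seg 1 [0°–205.9°] uniform, h=8: full span → s += 8 → s = 8.0000
seg 2 [205.9°–296.4°] cycloidal, h=29: θ=220.9° here. β=15, B=90.5. 29·(0.1657 − sin(2π·0.1657)/(2π)) = 0.8229 → s = 8.8229
radial distance = base radius + s = 13 + 8.8229 = 21.8229

21.8229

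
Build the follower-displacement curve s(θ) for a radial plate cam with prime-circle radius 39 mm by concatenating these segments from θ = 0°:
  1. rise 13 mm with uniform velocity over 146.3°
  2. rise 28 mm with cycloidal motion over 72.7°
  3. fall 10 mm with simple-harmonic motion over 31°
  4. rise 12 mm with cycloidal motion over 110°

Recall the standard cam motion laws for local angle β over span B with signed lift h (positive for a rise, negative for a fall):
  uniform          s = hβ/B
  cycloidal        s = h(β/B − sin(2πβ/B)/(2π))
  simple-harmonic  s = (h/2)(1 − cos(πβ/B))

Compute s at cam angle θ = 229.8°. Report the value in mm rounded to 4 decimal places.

seg 1 [0°–146.3°] uniform, h=13: full span → s += 13 → s = 13.0000
seg 2 [146.3°–219°] cycloidal, h=28: full span → s += 28 → s = 41.0000
seg 3 [219°–250°] simple-harmonic, h=-10: θ=229.8° here. β=10.8, B=31. -10/2·(1 − cos(π·0.3484)) = -2.7075 → s = 38.2925

38.2925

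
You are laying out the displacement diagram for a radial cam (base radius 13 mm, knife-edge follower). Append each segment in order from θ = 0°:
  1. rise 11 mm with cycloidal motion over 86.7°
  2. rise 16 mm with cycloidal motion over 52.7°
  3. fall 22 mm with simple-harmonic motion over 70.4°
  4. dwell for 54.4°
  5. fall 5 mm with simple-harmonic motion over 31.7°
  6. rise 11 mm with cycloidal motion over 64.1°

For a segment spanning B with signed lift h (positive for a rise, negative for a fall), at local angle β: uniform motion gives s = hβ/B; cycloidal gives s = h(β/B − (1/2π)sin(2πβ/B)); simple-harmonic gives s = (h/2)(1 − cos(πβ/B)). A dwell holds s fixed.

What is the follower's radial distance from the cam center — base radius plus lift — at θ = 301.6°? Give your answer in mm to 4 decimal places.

seg 1 [0°–86.7°] cycloidal, h=11: full span → s += 11 → s = 11.0000
seg 2 [86.7°–139.4°] cycloidal, h=16: full span → s += 16 → s = 27.0000
seg 3 [139.4°–209.8°] simple-harmonic, h=-22: full span → s += -22 → s = 5.0000
seg 4 [209.8°–264.2°] dwell: s stays 5.0000
seg 5 [264.2°–295.9°] simple-harmonic, h=-5: full span → s += -5 → s = 0.0000
seg 6 [295.9°–360°] cycloidal, h=11: θ=301.6° here. β=5.7, B=64.1. 11·(0.0889 − sin(2π·0.0889)/(2π)) = 0.0501 → s = 0.0501
radial distance = base radius + s = 13 + 0.0501 = 13.0501

13.0501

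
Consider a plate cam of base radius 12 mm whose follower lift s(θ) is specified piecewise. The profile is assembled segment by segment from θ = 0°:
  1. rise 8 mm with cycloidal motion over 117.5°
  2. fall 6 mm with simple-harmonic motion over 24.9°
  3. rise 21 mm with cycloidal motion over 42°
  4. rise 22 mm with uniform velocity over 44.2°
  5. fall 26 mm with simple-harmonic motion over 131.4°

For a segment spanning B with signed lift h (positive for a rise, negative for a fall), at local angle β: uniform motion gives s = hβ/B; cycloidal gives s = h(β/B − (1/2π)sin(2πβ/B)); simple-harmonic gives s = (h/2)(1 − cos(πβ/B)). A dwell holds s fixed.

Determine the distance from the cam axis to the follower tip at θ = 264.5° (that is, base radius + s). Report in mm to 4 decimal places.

seg 1 [0°–117.5°] cycloidal, h=8: full span → s += 8 → s = 8.0000
seg 2 [117.5°–142.4°] simple-harmonic, h=-6: full span → s += -6 → s = 2.0000
seg 3 [142.4°–184.4°] cycloidal, h=21: full span → s += 21 → s = 23.0000
seg 4 [184.4°–228.6°] uniform, h=22: full span → s += 22 → s = 45.0000
seg 5 [228.6°–360°] simple-harmonic, h=-26: θ=264.5° here. β=35.9, B=131.4. -26/2·(1 − cos(π·0.2732)) = -4.5018 → s = 40.4982
radial distance = base radius + s = 12 + 40.4982 = 52.4982

52.4982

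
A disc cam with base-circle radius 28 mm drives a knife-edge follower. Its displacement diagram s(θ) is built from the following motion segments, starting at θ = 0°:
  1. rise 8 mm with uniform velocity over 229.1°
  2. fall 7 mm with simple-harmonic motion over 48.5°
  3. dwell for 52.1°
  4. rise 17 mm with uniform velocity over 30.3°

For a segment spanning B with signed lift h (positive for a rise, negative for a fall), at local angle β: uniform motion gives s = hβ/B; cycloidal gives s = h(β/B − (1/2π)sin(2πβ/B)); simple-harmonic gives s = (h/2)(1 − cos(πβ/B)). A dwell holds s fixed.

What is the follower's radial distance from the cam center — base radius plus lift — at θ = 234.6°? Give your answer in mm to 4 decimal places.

seg 1 [0°–229.1°] uniform, h=8: full span → s += 8 → s = 8.0000
seg 2 [229.1°–277.6°] simple-harmonic, h=-7: θ=234.6° here. β=5.5, B=48.5. -7/2·(1 − cos(π·0.1134)) = -0.2198 → s = 7.7802
radial distance = base radius + s = 28 + 7.7802 = 35.7802

35.7802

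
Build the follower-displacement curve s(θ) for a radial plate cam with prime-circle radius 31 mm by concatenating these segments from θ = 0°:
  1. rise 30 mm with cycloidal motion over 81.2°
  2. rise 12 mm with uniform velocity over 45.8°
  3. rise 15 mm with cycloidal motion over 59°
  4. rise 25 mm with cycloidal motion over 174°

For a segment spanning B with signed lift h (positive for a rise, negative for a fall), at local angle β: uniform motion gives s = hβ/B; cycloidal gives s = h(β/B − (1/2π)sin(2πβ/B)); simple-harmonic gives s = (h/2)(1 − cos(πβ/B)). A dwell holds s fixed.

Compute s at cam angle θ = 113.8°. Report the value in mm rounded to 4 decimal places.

seg 1 [0°–81.2°] cycloidal, h=30: full span → s += 30 → s = 30.0000
seg 2 [81.2°–127°] uniform, h=12: θ=113.8° here. β=32.6, B=45.8. 12·32.6/45.8 = 8.5415 → s = 38.5415

38.5415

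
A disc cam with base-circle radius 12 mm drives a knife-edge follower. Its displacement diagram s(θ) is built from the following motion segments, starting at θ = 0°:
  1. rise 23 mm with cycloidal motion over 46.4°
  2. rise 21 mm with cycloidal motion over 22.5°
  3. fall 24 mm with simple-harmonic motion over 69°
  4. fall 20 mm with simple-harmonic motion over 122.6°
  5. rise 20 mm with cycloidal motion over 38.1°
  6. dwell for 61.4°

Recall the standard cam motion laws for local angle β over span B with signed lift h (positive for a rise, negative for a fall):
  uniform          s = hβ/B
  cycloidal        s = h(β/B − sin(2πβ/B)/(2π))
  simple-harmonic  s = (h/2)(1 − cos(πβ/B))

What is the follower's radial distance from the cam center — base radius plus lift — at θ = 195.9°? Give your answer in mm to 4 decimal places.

seg 1 [0°–46.4°] cycloidal, h=23: full span → s += 23 → s = 23.0000
seg 2 [46.4°–68.9°] cycloidal, h=21: full span → s += 21 → s = 44.0000
seg 3 [68.9°–137.9°] simple-harmonic, h=-24: full span → s += -24 → s = 20.0000
seg 4 [137.9°–260.5°] simple-harmonic, h=-20: θ=195.9° here. β=58, B=122.6. -20/2·(1 − cos(π·0.4731)) = -9.1554 → s = 10.8446
radial distance = base radius + s = 12 + 10.8446 = 22.8446

22.8446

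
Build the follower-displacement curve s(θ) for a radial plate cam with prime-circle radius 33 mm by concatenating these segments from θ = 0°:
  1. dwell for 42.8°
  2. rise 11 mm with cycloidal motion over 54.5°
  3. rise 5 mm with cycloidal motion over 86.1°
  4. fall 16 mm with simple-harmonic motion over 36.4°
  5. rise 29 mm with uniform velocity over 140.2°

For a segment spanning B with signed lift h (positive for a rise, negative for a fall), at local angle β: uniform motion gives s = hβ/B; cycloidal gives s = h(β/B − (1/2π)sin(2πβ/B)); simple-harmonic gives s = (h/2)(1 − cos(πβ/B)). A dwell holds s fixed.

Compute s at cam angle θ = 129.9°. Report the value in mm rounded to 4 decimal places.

seg 1 [0°–42.8°] dwell: s stays 0.0000
seg 2 [42.8°–97.3°] cycloidal, h=11: full span → s += 11 → s = 11.0000
seg 3 [97.3°–183.4°] cycloidal, h=5: θ=129.9° here. β=32.6, B=86.1. 5·(0.3786 − sin(2π·0.3786)/(2π)) = 1.3434 → s = 12.3434

12.3434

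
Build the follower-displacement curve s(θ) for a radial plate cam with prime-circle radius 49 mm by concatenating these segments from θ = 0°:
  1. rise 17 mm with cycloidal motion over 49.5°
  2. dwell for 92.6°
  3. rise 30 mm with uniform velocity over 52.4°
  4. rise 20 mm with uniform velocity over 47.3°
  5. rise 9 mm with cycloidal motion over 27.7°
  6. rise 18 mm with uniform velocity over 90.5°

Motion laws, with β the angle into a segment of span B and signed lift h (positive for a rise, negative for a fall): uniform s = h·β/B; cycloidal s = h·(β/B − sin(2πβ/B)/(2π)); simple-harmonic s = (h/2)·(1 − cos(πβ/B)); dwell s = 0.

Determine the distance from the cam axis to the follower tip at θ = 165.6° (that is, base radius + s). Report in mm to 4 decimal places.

seg 1 [0°–49.5°] cycloidal, h=17: full span → s += 17 → s = 17.0000
seg 2 [49.5°–142.1°] dwell: s stays 17.0000
seg 3 [142.1°–194.5°] uniform, h=30: θ=165.6° here. β=23.5, B=52.4. 30·23.5/52.4 = 13.4542 → s = 30.4542
radial distance = base radius + s = 49 + 30.4542 = 79.4542

79.4542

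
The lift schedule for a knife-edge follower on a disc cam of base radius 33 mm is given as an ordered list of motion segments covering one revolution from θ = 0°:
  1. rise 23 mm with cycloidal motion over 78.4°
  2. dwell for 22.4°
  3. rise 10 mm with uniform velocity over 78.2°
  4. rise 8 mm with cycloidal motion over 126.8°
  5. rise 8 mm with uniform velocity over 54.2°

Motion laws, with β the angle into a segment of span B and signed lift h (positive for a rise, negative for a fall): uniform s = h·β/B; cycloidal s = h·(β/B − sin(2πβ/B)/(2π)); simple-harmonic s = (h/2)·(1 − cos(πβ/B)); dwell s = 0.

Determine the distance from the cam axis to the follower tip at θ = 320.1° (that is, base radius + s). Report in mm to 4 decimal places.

seg 1 [0°–78.4°] cycloidal, h=23: full span → s += 23 → s = 23.0000
seg 2 [78.4°–100.8°] dwell: s stays 23.0000
seg 3 [100.8°–179°] uniform, h=10: full span → s += 10 → s = 33.0000
seg 4 [179°–305.8°] cycloidal, h=8: full span → s += 8 → s = 41.0000
seg 5 [305.8°–360°] uniform, h=8: θ=320.1° here. β=14.3, B=54.2. 8·14.3/54.2 = 2.1107 → s = 43.1107
radial distance = base radius + s = 33 + 43.1107 = 76.1107

76.1107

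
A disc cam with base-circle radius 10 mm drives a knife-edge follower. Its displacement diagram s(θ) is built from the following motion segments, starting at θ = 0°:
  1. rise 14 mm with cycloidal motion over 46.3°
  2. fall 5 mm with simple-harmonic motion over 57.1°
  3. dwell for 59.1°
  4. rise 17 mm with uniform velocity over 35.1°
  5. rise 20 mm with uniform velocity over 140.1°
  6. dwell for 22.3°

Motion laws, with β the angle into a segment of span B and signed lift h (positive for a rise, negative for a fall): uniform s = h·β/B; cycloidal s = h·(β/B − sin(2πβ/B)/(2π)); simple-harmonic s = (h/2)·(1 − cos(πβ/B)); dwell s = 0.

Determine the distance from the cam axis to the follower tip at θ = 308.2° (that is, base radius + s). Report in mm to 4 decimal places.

seg 1 [0°–46.3°] cycloidal, h=14: full span → s += 14 → s = 14.0000
seg 2 [46.3°–103.4°] simple-harmonic, h=-5: full span → s += -5 → s = 9.0000
seg 3 [103.4°–162.5°] dwell: s stays 9.0000
seg 4 [162.5°–197.6°] uniform, h=17: full span → s += 17 → s = 26.0000
seg 5 [197.6°–337.7°] uniform, h=20: θ=308.2° here. β=110.6, B=140.1. 20·110.6/140.1 = 15.7887 → s = 41.7887
radial distance = base radius + s = 10 + 41.7887 = 51.7887

51.7887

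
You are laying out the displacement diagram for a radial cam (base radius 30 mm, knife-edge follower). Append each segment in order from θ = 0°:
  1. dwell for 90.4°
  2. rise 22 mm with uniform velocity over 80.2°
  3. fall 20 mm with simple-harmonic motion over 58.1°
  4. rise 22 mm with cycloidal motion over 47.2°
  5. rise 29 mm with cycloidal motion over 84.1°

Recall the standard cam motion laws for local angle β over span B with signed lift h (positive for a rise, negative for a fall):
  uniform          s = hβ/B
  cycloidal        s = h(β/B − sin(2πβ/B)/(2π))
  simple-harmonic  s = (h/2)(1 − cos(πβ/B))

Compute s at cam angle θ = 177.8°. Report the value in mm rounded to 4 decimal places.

seg 1 [0°–90.4°] dwell: s stays 0.0000
seg 2 [90.4°–170.6°] uniform, h=22: full span → s += 22 → s = 22.0000
seg 3 [170.6°–228.7°] simple-harmonic, h=-20: θ=177.8° here. β=7.2, B=58.1. -20/2·(1 − cos(π·0.1239)) = -0.7483 → s = 21.2517

21.2517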